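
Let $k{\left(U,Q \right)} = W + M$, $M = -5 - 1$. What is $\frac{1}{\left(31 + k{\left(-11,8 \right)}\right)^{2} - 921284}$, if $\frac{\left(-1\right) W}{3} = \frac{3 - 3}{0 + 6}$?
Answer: $- \frac{1}{920659} \approx -1.0862 \cdot 10^{-6}$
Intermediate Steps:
$M = -6$
$W = 0$ ($W = - 3 \frac{3 - 3}{0 + 6} = - 3 \cdot \frac{0}{6} = - 3 \cdot 0 \cdot \frac{1}{6} = \left(-3\right) 0 = 0$)
$k{\left(U,Q \right)} = -6$ ($k{\left(U,Q \right)} = 0 - 6 = -6$)
$\frac{1}{\left(31 + k{\left(-11,8 \right)}\right)^{2} - 921284} = \frac{1}{\left(31 - 6\right)^{2} - 921284} = \frac{1}{25^{2} - 921284} = \frac{1}{625 - 921284} = \frac{1}{-920659} = - \frac{1}{920659}$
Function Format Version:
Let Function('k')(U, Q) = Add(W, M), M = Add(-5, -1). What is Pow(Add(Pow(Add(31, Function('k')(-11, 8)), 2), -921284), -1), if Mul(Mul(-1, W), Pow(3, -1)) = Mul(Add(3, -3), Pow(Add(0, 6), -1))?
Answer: Rational(-1, 920659) ≈ -1.0862e-6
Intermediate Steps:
M = -6
W = 0 (W = Mul(-3, Mul(Add(3, -3), Pow(Add(0, 6), -1))) = Mul(-3, Mul(0, Pow(6, -1))) = Mul(-3, Mul(0, Rational(1, 6))) = Mul(-3, 0) = 0)
Function('k')(U, Q) = -6 (Function('k')(U, Q) = Add(0, -6) = -6)
Pow(Add(Pow(Add(31, Function('k')(-11, 8)), 2), -921284), -1) = Pow(Add(Pow(Add(31, -6), 2), -921284), -1) = Pow(Add(Pow(25, 2), -921284), -1) = Pow(Add(625, -921284), -1) = Pow(-920659, -1) = Rational(-1, 920659)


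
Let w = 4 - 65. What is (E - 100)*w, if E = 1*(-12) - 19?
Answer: 7991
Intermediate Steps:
w = -61
E = -31 (E = -12 - 19 = -31)
(E - 100)*w = (-31 - 100)*(-61) = -131*(-61) = 7991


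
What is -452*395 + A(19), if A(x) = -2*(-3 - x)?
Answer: -178496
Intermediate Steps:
A(x) = 6 + 2*x
-452*395 + A(19) = -452*395 + (6 + 2*19) = -178540 + (6 + 38) = -178540 + 44 = -178496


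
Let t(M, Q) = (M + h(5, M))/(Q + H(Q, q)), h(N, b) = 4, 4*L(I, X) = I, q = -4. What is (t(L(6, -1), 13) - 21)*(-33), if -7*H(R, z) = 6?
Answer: 115269/170 ≈ 678.05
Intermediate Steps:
H(R, z) = -6/7 (H(R, z) = -⅐*6 = -6/7)
L(I, X) = I/4
t(M, Q) = (4 + M)/(-6/7 + Q) (t(M, Q) = (M + 4)/(Q - 6/7) = (4 + M)/(-6/7 + Q))
(t(L(6, -1), 13) - 21)*(-33) = (7*(4 + (¼)*6)/(-6 + 7*13) - 21)*(-33) = (7*(4 + 3/2)/(-6 + 91) - 21)*(-33) = (7*(11/2)/85 - 21)*(-33) = (7*(1/85)*(11/2) - 21)*(-33) = (77/170 - 21)*(-33) = -3493/170*(-33) = 115269/170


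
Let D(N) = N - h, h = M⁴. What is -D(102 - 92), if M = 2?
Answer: 6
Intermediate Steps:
h = 16 (h = 2⁴ = 16)
D(N) = -16 + N (D(N) = N - 1*16 = N - 16 = -16 + N)
-D(102 - 92) = -(-16 + (102 - 92)) = -(-16 + 10) = -1*(-6) = 6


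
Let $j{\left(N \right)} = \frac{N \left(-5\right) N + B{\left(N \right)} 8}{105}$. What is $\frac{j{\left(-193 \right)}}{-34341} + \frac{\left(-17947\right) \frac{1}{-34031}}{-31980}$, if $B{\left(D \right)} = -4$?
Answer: $\frac{386024124857}{7474740220116} \approx 0.051644$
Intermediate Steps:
$j{\left(N \right)} = - \frac{32}{105} - \frac{N^{2}}{21}$ ($j{\left(N \right)} = \frac{N \left(-5\right) N - 32}{105} = \left(- 5 N N - 32\right) \frac{1}{105} = \left(- 5 N^{2} - 32\right) \frac{1}{105} = \left(-32 - 5 N^{2}\right) \frac{1}{105} = - \frac{32}{105} - \frac{N^{2}}{21}$)
$\frac{j{\left(-193 \right)}}{-34341} + \frac{\left(-17947\right) \frac{1}{-34031}}{-31980} = \frac{- \frac{32}{105} - \frac{\left(-193\right)^{2}}{21}}{-34341} + \frac{\left(-17947\right) \frac{1}{-34031}}{-31980} = \left(- \frac{32}{105} - \frac{37249}{21}\right) \left(- \frac{1}{34341}\right) + \left(-17947\right) \left(- \frac{1}{34031}\right) \left(- \frac{1}{31980}\right) = \left(- \frac{32}{105} - \frac{37249}{21}\right) \left(- \frac{1}{34341}\right) + \frac{17947}{34031} \left(- \frac{1}{31980}\right) = \left(- \frac{26611}{15}\right) \left(- \frac{1}{34341}\right) - \frac{17947}{1088311380} = \frac{26611}{515115} - \frac{17947}{1088311380} = \frac{386024124857}{7474740220116}$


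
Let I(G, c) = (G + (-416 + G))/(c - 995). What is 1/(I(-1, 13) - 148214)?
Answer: -491/72772865 ≈ -6.7470e-6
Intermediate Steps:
I(G, c) = (-416 + 2*G)/(-995 + c)
1/(I(-1, 13) - 148214) = 1/(2*(-208 - 1)/(-995 + 13) - 148214) = 1/(2*(-209)/(-982) - 148214) = 1/(2*(-1/982)*(-209) - 148214) = 1/(209/491 - 148214) = 1/(-72772865/491) = -491/72772865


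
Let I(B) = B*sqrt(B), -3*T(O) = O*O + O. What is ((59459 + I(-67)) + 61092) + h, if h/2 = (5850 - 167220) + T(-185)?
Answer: -674647/3 - 67*I*sqrt(67) ≈ -2.2488e+5 - 548.42*I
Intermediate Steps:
T(O) = -O/3 - O**2/3 (T(O) = -(O*O + O)/3 = -(O**2 + O)/3 = -(O + O**2)/3 = -O/3 - O**2/3)
I(B) = B**(3/2)
h = -1036300/3 (h = 2*((5850 - 167220) - 1/3*(-185)*(1 - 185)) = 2*(-161370 - 1/3*(-185)*(-184)) = 2*(-161370 - 34040/3) = 2*(-518150/3) = -1036300/3 ≈ -3.4543e+5)
((59459 + I(-67)) + 61092) + h = ((59459 + (-67)**(3/2)) + 61092) - 1036300/3 = ((59459 - 67*I*sqrt(67)) + 61092) - 1036300/3 = (120551 - 67*I*sqrt(67)) - 1036300/3 = -674647/3 - 67*I*sqrt(67)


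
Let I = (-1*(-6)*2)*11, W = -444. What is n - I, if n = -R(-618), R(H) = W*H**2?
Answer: 169574124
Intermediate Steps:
R(H) = -444*H**2
n = 169574256 (n = -(-444)*(-618)**2 = -(-444)*381924 = -1*(-169574256) = 169574256)
I = 132 (I = (6*2)*11 = 12*11 = 132)
n - I = 169574256 - 1*132 = 169574256 - 132 = 169574124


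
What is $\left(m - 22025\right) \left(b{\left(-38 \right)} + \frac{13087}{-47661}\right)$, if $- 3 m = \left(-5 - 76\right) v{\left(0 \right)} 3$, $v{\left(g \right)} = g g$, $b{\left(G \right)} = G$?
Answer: $\frac{40178115125}{47661} \approx 8.43 \cdot 10^{5}$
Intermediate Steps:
$v{\left(g \right)} = g^{2}$
$m = 0$ ($m = - \frac{\left(-5 - 76\right) 0^{2} \cdot 3}{3} = - \frac{\left(-81\right) 0 \cdot 3}{3} = - \frac{\left(-81\right) 0}{3} = \left(- \frac{1}{3}\right) 0 = 0$)
$\left(m - 22025\right) \left(b{\left(-38 \right)} + \frac{13087}{-47661}\right) = \left(0 - 22025\right) \left(-38 + \frac{13087}{-47661}\right) = - 22025 \left(-38 + 13087 \left(- \frac{1}{47661}\right)\right) = - 22025 \left(-38 - \frac{13087}{47661}\right) = \left(-22025\right) \left(- \frac{1824205}{47661}\right) = \frac{40178115125}{47661}$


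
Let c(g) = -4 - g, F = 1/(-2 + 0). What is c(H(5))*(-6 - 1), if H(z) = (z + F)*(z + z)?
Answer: 343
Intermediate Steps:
F = -1/2 (F = 1/(-2) = -1/2 ≈ -0.50000)
H(z) = 2*z*(-1/2 + z) (H(z) = (z - 1/2)*(z + z) = (-1/2 + z)*(2*z) = 2*z*(-1/2 + z))
c(H(5))*(-6 - 1) = (-4 - 5*(-1 + 2*5))*(-6 - 1) = (-4 - 5*(-1 + 10))*(-7) = (-4 - 5*9)*(-7) = (-4 - 1*45)*(-7) = (-4 - 45)*(-7) = -49*(-7) = 343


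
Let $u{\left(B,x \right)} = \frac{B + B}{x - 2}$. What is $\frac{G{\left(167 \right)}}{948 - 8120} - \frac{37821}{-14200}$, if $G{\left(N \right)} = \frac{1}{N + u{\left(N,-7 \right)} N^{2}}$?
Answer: $\frac{631571647542369}{237125337633800} \approx 2.6635$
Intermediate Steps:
$u{\left(B,x \right)} = \frac{2 B}{-2 + x}$
$G{\left(N \right)} = \frac{1}{N - \frac{2 N^{3}}{9}}$ ($G{\left(N \right)} = \frac{1}{N + \frac{2 N}{-2 - 7} N^{2}} = \frac{1}{N + \frac{2 N}{-9} N^{2}} = \frac{1}{N + 2 N \left(- \frac{1}{9}\right) N^{2}} = \frac{1}{N + - \frac{2 N}{9} N^{2}} = \frac{1}{N - \frac{2 N^{3}}{9}}$)
$\frac{G{\left(167 \right)}}{948 - 8120} - \frac{37821}{-14200} = \frac{\left(-9\right) \frac{1}{167} \frac{1}{-9 + 2 \cdot 167^{2}}}{948 - 8120} - \frac{37821}{-14200} = \frac{\left(-9\right) \frac{1}{167} \frac{1}{-9 + 2 \cdot 27889}}{948 - 8120} - - \frac{37821}{14200} = \frac{\left(-9\right) \frac{1}{167} \frac{1}{-9 + 55778}}{-7172} + \frac{37821}{14200} = \left(-9\right) \frac{1}{167} \cdot \frac{1}{55769} \left(- \frac{1}{7172}\right) + \frac{37821}{14200} = \left(- \frac{9}{9313423}\right) \left(- \frac{1}{7172}\right) + \frac{37821}{14200} = \frac{9}{66795869756} + \frac{37821}{14200} = \frac{631571647542369}{237125337633800}$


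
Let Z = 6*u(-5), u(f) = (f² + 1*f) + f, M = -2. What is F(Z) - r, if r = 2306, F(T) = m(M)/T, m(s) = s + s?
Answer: -103772/45 ≈ -2306.0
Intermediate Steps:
m(s) = 2*s
u(f) = f² + 2*f (u(f) = (f² + f) + f = (f + f²) + f = f² + 2*f)
Z = 90 (Z = 6*(-5*(2 - 5)) = 6*(-5*(-3)) = 6*15 = 90)
F(T) = -4/T (F(T) = (2*(-2))/T = -4/T)
F(Z) - r = -4/90 - 1*2306 = -4*1/90 - 2306 = -2/45 - 2306 = -103772/45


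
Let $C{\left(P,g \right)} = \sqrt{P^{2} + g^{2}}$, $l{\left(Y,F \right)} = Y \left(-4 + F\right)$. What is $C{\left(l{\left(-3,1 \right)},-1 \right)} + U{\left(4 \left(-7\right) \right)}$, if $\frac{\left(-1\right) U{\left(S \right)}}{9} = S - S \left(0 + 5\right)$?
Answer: $-1008 + \sqrt{82} \approx -998.94$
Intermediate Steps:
$U{\left(S \right)} = 36 S$ ($U{\left(S \right)} = - 9 \left(S - S \left(0 + 5\right)\right) = - 9 \left(S - S 5\right) = - 9 \left(S - 5 S\right) = - 9 \left(- 4 S\right) = 36 S$)
$C{\left(l{\left(-3,1 \right)},-1 \right)} + U{\left(4 \left(-7\right) \right)} = \sqrt{\left(- 3 \left(-4 + 1\right)\right)^{2} + \left(-1\right)^{2}} + 36 \cdot 4 \left(-7\right) = \sqrt{\left(\left(-3\right) \left(-3\right)\right)^{2} + 1} + 36 \left(-28\right) = \sqrt{9^{2} + 1} - 1008 = \sqrt{81 + 1} - 1008 = \sqrt{82} - 1008 = -1008 + \sqrt{82}$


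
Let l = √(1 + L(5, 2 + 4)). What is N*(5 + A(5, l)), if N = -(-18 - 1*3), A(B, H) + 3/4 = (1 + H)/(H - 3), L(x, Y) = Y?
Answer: -63/4 - 42*√7 ≈ -126.87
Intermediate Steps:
l = √7 (l = √(1 + (2 + 4)) = √(1 + 6) = √7 ≈ 2.6458)
A(B, H) = -¾ + (1 + H)/(-3 + H) (A(B, H) = -¾ + (1 + H)/(H - 3) = -¾ + (1 + H)/(-3 + H))
N = 21 (N = -(-18 - 3) = -1*(-21) = 21)
N*(5 + A(5, l)) = 21*(5 + (13 + √7)/(4*(-3 + √7))) = 105 + 21*(13 + √7)/(4*(-3 + √7))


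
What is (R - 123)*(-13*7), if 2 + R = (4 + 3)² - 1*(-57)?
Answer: 1729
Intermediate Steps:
R = 104 (R = -2 + ((4 + 3)² - 1*(-57)) = -2 + (7² + 57) = -2 + (49 + 57) = -2 + 106 = 104)
(R - 123)*(-13*7) = (104 - 123)*(-13*7) = -19*(-91) = 1729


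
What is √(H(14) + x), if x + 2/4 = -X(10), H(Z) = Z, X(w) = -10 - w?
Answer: √134/2 ≈ 5.7879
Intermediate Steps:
x = 39/2 (x = -½ - (-10 - 1*10) = -½ - (-10 - 10) = -½ - 1*(-20) = -½ + 20 = 39/2 ≈ 19.500)
√(H(14) + x) = √(14 + 39/2) = √(67/2) = √134/2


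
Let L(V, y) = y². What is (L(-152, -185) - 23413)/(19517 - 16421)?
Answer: 901/258 ≈ 3.4922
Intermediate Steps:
(L(-152, -185) - 23413)/(19517 - 16421) = ((-185)² - 23413)/(19517 - 16421) = (34225 - 23413)/3096 = 10812*(1/3096) = 901/258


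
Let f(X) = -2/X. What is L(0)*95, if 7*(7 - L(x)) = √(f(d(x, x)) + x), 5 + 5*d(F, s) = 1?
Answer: 665 - 95*√10/14 ≈ 643.54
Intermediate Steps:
d(F, s) = -⅘ (d(F, s) = -1 + (⅕)*1 = -1 + ⅕ = -⅘)
L(x) = 7 - √(5/2 + x)/7 (L(x) = 7 - √(-2/(-⅘) + x)/7 = 7 - √(-2*(-5/4) + x)/7 = 7 - √(5/2 + x)/7)
L(0)*95 = (7 - √(10 + 4*0)/14)*95 = (7 - √(10 + 0)/14)*95 = (7 - √10/14)*95 = 665 - 95*√10/14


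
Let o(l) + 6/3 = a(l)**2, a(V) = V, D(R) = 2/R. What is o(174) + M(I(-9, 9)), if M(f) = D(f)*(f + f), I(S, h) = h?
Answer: 30278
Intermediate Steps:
o(l) = -2 + l**2
M(f) = 4 (M(f) = (2/f)*(f + f) = (2/f)*(2*f) = 4)
o(174) + M(I(-9, 9)) = (-2 + 174**2) + 4 = (-2 + 30276) + 4 = 30274 + 4 = 30278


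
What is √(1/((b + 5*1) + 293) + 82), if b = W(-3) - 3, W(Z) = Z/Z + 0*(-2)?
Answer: 3*√199578/148 ≈ 9.0556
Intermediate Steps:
W(Z) = 1 (W(Z) = 1 + 0 = 1)
b = -2 (b = 1 - 3 = -2)
√(1/((b + 5*1) + 293) + 82) = √(1/((-2 + 5*1) + 293) + 82) = √(1/((-2 + 5) + 293) + 82) = √(1/(3 + 293) + 82) = √(1/296 + 82) = √(24273/296) = 3*√199578/148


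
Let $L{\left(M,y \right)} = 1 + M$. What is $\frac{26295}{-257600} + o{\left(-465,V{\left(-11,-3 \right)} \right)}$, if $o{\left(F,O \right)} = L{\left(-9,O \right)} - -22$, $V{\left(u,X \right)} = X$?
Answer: $\frac{716021}{51520} \approx 13.898$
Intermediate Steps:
$o{\left(F,O \right)} = 14$ ($o{\left(F,O \right)} = \left(1 - 9\right) - -22 = -8 + 22 = 14$)
$\frac{26295}{-257600} + o{\left(-465,V{\left(-11,-3 \right)} \right)} = \frac{26295}{-257600} + 14 = 26295 \left(- \frac{1}{257600}\right) + 14 = - \frac{5259}{51520} + 14 = \frac{716021}{51520}$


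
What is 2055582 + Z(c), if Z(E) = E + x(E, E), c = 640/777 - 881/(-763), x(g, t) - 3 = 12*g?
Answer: 174095838568/84693 ≈ 2.0556e+6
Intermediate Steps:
x(g, t) = 3 + 12*g
c = 167551/84693 (c = 640*(1/777) - 881*(-1/763) = 640/777 + 881/763 = 167551/84693 ≈ 1.9783)
Z(E) = 3 + 13*E (Z(E) = E + (3 + 12*E) = 3 + 13*E)
2055582 + Z(c) = 2055582 + (3 + 13*(167551/84693)) = 2055582 + (3 + 2178163/84693) = 2055582 + 2432242/84693 = 174095838568/84693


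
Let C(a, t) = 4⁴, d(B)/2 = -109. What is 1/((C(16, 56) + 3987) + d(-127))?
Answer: 1/4025 ≈ 0.00024845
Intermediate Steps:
d(B) = -218 (d(B) = 2*(-109) = -218)
C(a, t) = 256
1/((C(16, 56) + 3987) + d(-127)) = 1/((256 + 3987) - 218) = 1/(4243 - 218) = 1/4025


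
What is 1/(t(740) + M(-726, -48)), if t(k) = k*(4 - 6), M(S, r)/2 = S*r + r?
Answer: 1/68120 ≈ 1.4680e-5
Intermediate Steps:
M(S, r) = 2*r + 2*S*r (M(S, r) = 2*(S*r + r) = 2*(r + S*r) = 2*r + 2*S*r)
t(k) = -2*k (t(k) = k*(-2) = -2*k)
1/(t(740) + M(-726, -48)) = 1/(-2*740 + 2*(-48)*(1 - 726)) = 1/(-1480 + 2*(-48)*(-725)) = 1/(-1480 + 69600) = 1/68120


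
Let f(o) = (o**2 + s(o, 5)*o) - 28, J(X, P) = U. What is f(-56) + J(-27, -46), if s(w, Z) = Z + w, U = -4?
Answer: 5960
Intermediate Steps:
J(X, P) = -4
f(o) = -28 + o**2 + o*(5 + o) (f(o) = (o**2 + (5 + o)*o) - 28 = (o**2 + o*(5 + o)) - 28 = -28 + o**2 + o*(5 + o))
f(-56) + J(-27, -46) = (-28 + (-56)**2 - 56*(5 - 56)) - 4 = (-28 + 3136 - 56*(-51)) - 4 = (-28 + 3136 + 2856) - 4 = 5964 - 4 = 5960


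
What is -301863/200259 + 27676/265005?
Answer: -2757512453/1965542085 ≈ -1.4029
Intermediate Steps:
-301863/200259 + 27676/265005 = -301863*1/200259 + 27676*(1/265005) = -100621/66753 + 27676/265005 = -2757512453/1965542085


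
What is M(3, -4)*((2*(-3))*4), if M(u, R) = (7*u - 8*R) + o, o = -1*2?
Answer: -1224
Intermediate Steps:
o = -2
M(u, R) = -2 - 8*R + 7*u (M(u, R) = (7*u - 8*R) - 2 = (-8*R + 7*u) - 2 = -2 - 8*R + 7*u)
M(3, -4)*((2*(-3))*4) = (-2 - 8*(-4) + 7*3)*((2*(-3))*4) = (-2 + 32 + 21)*(-6*4) = 51*(-24) = -1224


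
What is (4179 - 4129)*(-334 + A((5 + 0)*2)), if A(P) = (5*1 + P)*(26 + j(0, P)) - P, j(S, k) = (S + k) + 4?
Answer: 12800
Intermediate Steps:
j(S, k) = 4 + S + k
A(P) = -P + (5 + P)*(30 + P) (A(P) = (5*1 + P)*(26 + (4 + 0 + P)) - P = (5 + P)*(26 + (4 + P)) - P = (5 + P)*(30 + P) - P = -P + (5 + P)*(30 + P))
(4179 - 4129)*(-334 + A((5 + 0)*2)) = (4179 - 4129)*(-334 + (150 + ((5 + 0)*2)² + 34*((5 + 0)*2))) = 50*(-334 + (150 + (5*2)² + 34*(5*2))) = 50*(-334 + (150 + 10² + 34*10)) = 50*(-334 + (150 + 100 + 340)) = 50*(-334 + 590) = 50*256 = 12800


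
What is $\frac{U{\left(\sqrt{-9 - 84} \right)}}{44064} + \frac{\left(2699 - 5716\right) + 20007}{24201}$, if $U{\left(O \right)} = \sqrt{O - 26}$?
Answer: $\frac{16990}{24201} + \frac{\sqrt{-26 + i \sqrt{93}}}{44064} \approx 0.70206 + 0.00011763 i$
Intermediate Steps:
$U{\left(O \right)} = \sqrt{-26 + O}$
$\frac{U{\left(\sqrt{-9 - 84} \right)}}{44064} + \frac{\left(2699 - 5716\right) + 20007}{24201} = \frac{\sqrt{-26 + \sqrt{-9 - 84}}}{44064} + \frac{\left(2699 - 5716\right) + 20007}{24201} = \sqrt{-26 + \sqrt{-93}} \cdot \frac{1}{44064} + \left(\left(2699 - 5716\right) + 20007\right) \frac{1}{24201} = \sqrt{-26 + i \sqrt{93}} \cdot \frac{1}{44064} + \left(-3017 + 20007\right) \frac{1}{24201} = \frac{\sqrt{-26 + i \sqrt{93}}}{44064} + 16990 \cdot \frac{1}{24201} = \frac{\sqrt{-26 + i \sqrt{93}}}{44064} + \frac{16990}{24201} = \frac{16990}{24201} + \frac{\sqrt{-26 + i \sqrt{93}}}{44064}$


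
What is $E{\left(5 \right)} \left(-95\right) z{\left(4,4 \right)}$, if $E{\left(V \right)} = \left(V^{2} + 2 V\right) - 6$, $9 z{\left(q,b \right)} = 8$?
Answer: $- \frac{22040}{9} \approx -2448.9$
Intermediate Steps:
$z{\left(q,b \right)} = \frac{8}{9}$ ($z{\left(q,b \right)} = \frac{1}{9} \cdot 8 = \frac{8}{9}$)
$E{\left(V \right)} = -6 + V^{2} + 2 V$
$E{\left(5 \right)} \left(-95\right) z{\left(4,4 \right)} = \left(-6 + 5^{2} + 2 \cdot 5\right) \left(-95\right) \frac{8}{9} = \left(-6 + 25 + 10\right) \left(-95\right) \frac{8}{9} = 29 \left(-95\right) \frac{8}{9} = \left(-2755\right) \frac{8}{9} = - \frac{22040}{9}$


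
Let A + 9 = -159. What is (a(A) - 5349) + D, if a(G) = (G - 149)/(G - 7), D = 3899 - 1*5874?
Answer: -1281383/175 ≈ -7322.2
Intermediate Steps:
A = -168 (A = -9 - 159 = -168)
D = -1975 (D = 3899 - 5874 = -1975)
a(G) = (-149 + G)/(-7 + G)
(a(A) - 5349) + D = ((-149 - 168)/(-7 - 168) - 5349) - 1975 = (-317/(-175) - 5349) - 1975 = (-1/175*(-317) - 5349) - 1975 = (317/175 - 5349) - 1975 = -935758/175 - 1975 = -1281383/175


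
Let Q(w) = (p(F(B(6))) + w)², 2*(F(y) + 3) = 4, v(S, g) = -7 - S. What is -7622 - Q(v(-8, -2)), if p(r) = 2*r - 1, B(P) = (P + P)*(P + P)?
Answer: -7626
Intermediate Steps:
B(P) = 4*P² (B(P) = (2*P)*(2*P) = 4*P²)
F(y) = -1 (F(y) = -3 + (½)*4 = -3 + 2 = -1)
p(r) = -1 + 2*r
Q(w) = (-3 + w)² (Q(w) = ((-1 + 2*(-1)) + w)² = ((-1 - 2) + w)² = (-3 + w)²)
-7622 - Q(v(-8, -2)) = -7622 - (-3 + (-7 - 1*(-8)))² = -7622 - (-3 + (-7 + 8))² = -7622 - (-3 + 1)² = -7622 - 1*(-2)² = -7622 - 1*4 = -7622 - 4 = -7626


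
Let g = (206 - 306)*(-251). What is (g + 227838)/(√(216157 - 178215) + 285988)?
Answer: 5166945196/5842078443 - 18067*√37942/5842078443 ≈ 0.88383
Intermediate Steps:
g = 25100 (g = -100*(-251) = 25100)
(g + 227838)/(√(216157 - 178215) + 285988) = (25100 + 227838)/(√(216157 - 178215) + 285988) = 252938/(√37942 + 285988) = 252938/(285988 + √37942)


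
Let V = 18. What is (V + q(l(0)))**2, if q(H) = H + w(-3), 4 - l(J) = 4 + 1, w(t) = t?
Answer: 196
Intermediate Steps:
l(J) = -1 (l(J) = 4 - (4 + 1) = 4 - 1*5 = 4 - 5 = -1)
q(H) = -3 + H (q(H) = H - 3 = -3 + H)
(V + q(l(0)))**2 = (18 + (-3 - 1))**2 = (18 - 4)**2 = 14**2 = 196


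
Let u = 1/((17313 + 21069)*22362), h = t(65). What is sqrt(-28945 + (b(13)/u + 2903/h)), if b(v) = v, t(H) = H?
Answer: sqrt(47141911144770)/65 ≈ 1.0563e+5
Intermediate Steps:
h = 65
u = 1/858298284 (u = (1/22362)/38382 = (1/38382)*(1/22362) = 1/858298284 ≈ 1.1651e-9)
sqrt(-28945 + (b(13)/u + 2903/h)) = sqrt(-28945 + (13/(1/858298284) + 2903/65)) = sqrt(-28945 + (13*858298284 + 2903*(1/65))) = sqrt(-28945 + (11157877692 + 2903/65)) = sqrt(-28945 + 725262052883/65) = sqrt(725260171458/65) = sqrt(47141911144770)/65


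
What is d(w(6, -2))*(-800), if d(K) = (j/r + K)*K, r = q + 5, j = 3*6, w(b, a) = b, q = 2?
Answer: -288000/7 ≈ -41143.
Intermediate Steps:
j = 18
r = 7 (r = 2 + 5 = 7)
d(K) = K*(18/7 + K) (d(K) = (18/7 + K)*K = K*(18/7 + K))
d(w(6, -2))*(-800) = ((⅐)*6*(18 + 7*6))*(-800) = ((⅐)*6*(18 + 42))*(-800) = ((⅐)*6*60)*(-800) = (360/7)*(-800) = -288000/7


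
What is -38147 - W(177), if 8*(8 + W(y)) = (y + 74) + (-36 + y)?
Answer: -38188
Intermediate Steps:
W(y) = -13/4 + y/4 (W(y) = -8 + ((y + 74) + (-36 + y))/8 = -8 + ((74 + y) + (-36 + y))/8 = -8 + (38 + 2*y)/8 = -8 + (19/4 + y/4) = -13/4 + y/4)
-38147 - W(177) = -38147 - (-13/4 + (1/4)*177) = -38147 - (-13/4 + 177/4) = -38147 - 1*41 = -38147 - 41 = -38188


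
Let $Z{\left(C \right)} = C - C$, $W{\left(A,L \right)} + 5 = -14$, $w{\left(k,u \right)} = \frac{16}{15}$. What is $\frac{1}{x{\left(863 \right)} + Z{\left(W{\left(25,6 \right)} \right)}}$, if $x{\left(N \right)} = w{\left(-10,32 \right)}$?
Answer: $\frac{15}{16} \approx 0.9375$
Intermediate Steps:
$w{\left(k,u \right)} = \frac{16}{15}$ ($w{\left(k,u \right)} = 16 \cdot \frac{1}{15} = \frac{16}{15}$)
$W{\left(A,L \right)} = -19$ ($W{\left(A,L \right)} = -5 - 14 = -19$)
$x{\left(N \right)} = \frac{16}{15}$
$Z{\left(C \right)} = 0$
$\frac{1}{x{\left(863 \right)} + Z{\left(W{\left(25,6 \right)} \right)}} = \frac{1}{\frac{16}{15} + 0} = \frac{1}{\frac{16}{15}} = \frac{15}{16}$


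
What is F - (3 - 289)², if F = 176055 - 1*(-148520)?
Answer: 242779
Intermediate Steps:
F = 324575 (F = 176055 + 148520 = 324575)
F - (3 - 289)² = 324575 - (3 - 289)² = 324575 - 1*(-286)² = 324575 - 1*81796 = 324575 - 81796 = 242779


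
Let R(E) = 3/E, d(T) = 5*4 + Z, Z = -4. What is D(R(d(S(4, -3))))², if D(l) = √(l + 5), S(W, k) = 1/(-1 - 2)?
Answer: 83/16 ≈ 5.1875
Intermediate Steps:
S(W, k) = -⅓ (S(W, k) = 1/(-3) = -⅓)
d(T) = 16 (d(T) = 5*4 - 4 = 20 - 4 = 16)
D(l) = √(5 + l)
D(R(d(S(4, -3))))² = (√(5 + 3/16))² = (√(83/16))² = (√83/4)² = 83/16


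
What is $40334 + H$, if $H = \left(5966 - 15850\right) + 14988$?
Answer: $45438$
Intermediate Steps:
$H = 5104$ ($H = -9884 + 14988 = 5104$)
$40334 + H = 40334 + 5104 = 45438$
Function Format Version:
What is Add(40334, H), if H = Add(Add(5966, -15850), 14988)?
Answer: 45438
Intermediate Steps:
H = 5104 (H = Add(-9884, 14988) = 5104)
Add(40334, H) = Add(40334, 5104) = 45438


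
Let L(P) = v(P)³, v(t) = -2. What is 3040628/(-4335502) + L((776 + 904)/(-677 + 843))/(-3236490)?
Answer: -2460231857926/3507952216995 ≈ -0.70133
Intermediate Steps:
L(P) = -8 (L(P) = (-2)³ = -8)
3040628/(-4335502) + L((776 + 904)/(-677 + 843))/(-3236490) = 3040628/(-4335502) - 8/(-3236490) = 3040628*(-1/4335502) - 8*(-1/3236490) = -1520314/2167751 + 4/1618245 = -2460231857926/3507952216995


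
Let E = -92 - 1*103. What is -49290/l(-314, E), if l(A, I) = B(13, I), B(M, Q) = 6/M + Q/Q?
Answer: -640770/19 ≈ -33725.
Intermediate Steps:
B(M, Q) = 1 + 6/M (B(M, Q) = 6/M + 1 = 1 + 6/M)
E = -195 (E = -92 - 103 = -195)
l(A, I) = 19/13 (l(A, I) = (6 + 13)/13 = (1/13)*19 = 19/13)
-49290/l(-314, E) = -49290/19/13 = -49290*13/19 = -640770/19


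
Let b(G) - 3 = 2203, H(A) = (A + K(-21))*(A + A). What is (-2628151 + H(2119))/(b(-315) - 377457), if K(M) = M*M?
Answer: -8221129/375251 ≈ -21.908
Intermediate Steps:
K(M) = M²
H(A) = 2*A*(441 + A) (H(A) = (A + (-21)²)*(A + A) = (A + 441)*(2*A) = (441 + A)*(2*A) = 2*A*(441 + A))
b(G) = 2206 (b(G) = 3 + 2203 = 2206)
(-2628151 + H(2119))/(b(-315) - 377457) = (-2628151 + 2*2119*(441 + 2119))/(2206 - 377457) = (-2628151 + 2*2119*2560)/(-375251) = (-2628151 + 10849280)*(-1/375251) = 8221129*(-1/375251) = -8221129/375251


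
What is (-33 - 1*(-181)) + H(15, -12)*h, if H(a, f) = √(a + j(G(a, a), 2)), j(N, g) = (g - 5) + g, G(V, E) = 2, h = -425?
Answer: 148 - 425*√14 ≈ -1442.2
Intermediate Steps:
j(N, g) = -5 + 2*g (j(N, g) = (-5 + g) + g = -5 + 2*g)
H(a, f) = √(-1 + a) (H(a, f) = √(a + (-5 + 2*2)) = √(a + (-5 + 4)) = √(a - 1) = √(-1 + a))
(-33 - 1*(-181)) + H(15, -12)*h = (-33 - 1*(-181)) + √(-1 + 15)*(-425) = (-33 + 181) + √14*(-425) = 148 - 425*√14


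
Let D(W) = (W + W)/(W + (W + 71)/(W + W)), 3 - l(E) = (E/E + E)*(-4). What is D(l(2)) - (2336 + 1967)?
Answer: -576377/134 ≈ -4301.3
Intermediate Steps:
l(E) = 7 + 4*E (l(E) = 3 - (E/E + E)*(-4) = 3 - (1 + E)*(-4) = 3 - (-4 - 4*E) = 3 + (4 + 4*E) = 7 + 4*E)
D(W) = 2*W/(W + (71 + W)/(2*W)) (D(W) = (2*W)/(W + (71 + W)/((2*W))) = (2*W)/(W + (71 + W)*(1/(2*W))) = (2*W)/(W + (71 + W)/(2*W)) = 2*W/(W + (71 + W)/(2*W)))
D(l(2)) - (2336 + 1967) = 4*(7 + 4*2)²/(71 + (7 + 4*2) + 2*(7 + 4*2)²) - (2336 + 1967) = 4*(7 + 8)²/(71 + (7 + 8) + 2*(7 + 8)²) - 1*4303 = 4*15²/(71 + 15 + 2*15²) - 4303 = 4*225/(71 + 15 + 2*225) - 4303 = 4*225/(71 + 15 + 450) - 4303 = 4*225/536 - 4303 = 4*225*(1/536) - 4303 = 225/134 - 4303 = -576377/134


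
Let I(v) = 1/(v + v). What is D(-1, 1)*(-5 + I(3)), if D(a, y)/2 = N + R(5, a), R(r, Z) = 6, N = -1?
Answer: -145/3 ≈ -48.333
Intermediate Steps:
D(a, y) = 10 (D(a, y) = 2*(-1 + 6) = 2*5 = 10)
I(v) = 1/(2*v)
D(-1, 1)*(-5 + I(3)) = 10*(-5 + (½)/3) = 10*(-5 + (½)*(⅓)) = 10*(-5 + ⅙) = 10*(-29/6) = -145/3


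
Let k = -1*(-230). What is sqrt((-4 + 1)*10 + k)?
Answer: 10*sqrt(2) ≈ 14.142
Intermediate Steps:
k = 230
sqrt((-4 + 1)*10 + k) = sqrt((-4 + 1)*10 + 230) = sqrt(-3*10 + 230) = sqrt(-30 + 230) = sqrt(200) = 10*sqrt(2)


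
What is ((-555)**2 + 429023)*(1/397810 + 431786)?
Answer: 63300921072506364/198905 ≈ 3.1825e+11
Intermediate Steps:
((-555)**2 + 429023)*(1/397810 + 431786) = (308025 + 429023)*(1/397810 + 431786) = 737048*(171768788661/397810) = 63300921072506364/198905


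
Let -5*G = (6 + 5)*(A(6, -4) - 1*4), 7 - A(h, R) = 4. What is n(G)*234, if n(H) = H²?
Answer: 28314/25 ≈ 1132.6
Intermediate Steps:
A(h, R) = 3 (A(h, R) = 7 - 1*4 = 7 - 4 = 3)
G = 11/5 (G = -(6 + 5)*(3 - 1*4)/5 = -11*(3 - 4)/5 = -11*(-1)/5 = -⅕*(-11) = 11/5 ≈ 2.2000)
n(G)*234 = (11/5)²*234 = (121/25)*234 = 28314/25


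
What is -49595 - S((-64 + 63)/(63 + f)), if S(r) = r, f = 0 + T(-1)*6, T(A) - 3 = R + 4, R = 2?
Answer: -5802614/117 ≈ -49595.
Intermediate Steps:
T(A) = 9 (T(A) = 3 + (2 + 4) = 3 + 6 = 9)
f = 54 (f = 0 + 9*6 = 0 + 54 = 54)
-49595 - S((-64 + 63)/(63 + f)) = -49595 - (-64 + 63)/(63 + 54) = -49595 - (-1)/117 = -49595 - 1*(-1/117) = -49595 + 1/117 = -5802614/117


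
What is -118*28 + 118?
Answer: -3186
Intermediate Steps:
-118*28 + 118 = -3304 + 118 = -3186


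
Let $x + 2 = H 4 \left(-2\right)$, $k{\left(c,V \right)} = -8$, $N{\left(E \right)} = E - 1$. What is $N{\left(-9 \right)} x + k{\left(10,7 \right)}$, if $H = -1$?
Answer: $-68$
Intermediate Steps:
$N{\left(E \right)} = -1 + E$
$x = 6$ ($x = -2 + \left(-1\right) 4 \left(-2\right) = -2 - -8 = -2 + 8 = 6$)
$N{\left(-9 \right)} x + k{\left(10,7 \right)} = \left(-1 - 9\right) 6 - 8 = \left(-10\right) 6 - 8 = -60 - 8 = -68$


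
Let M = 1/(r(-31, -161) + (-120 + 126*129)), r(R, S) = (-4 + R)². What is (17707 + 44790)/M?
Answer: 1084885423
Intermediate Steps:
M = 1/17359 (M = 1/((-4 - 31)² + (-120 + 126*129)) = 1/((-35)² + (-120 + 16254)) = 1/(1225 + 16134) = 1/17359 ≈ 5.7607e-5)
(17707 + 44790)/M = (17707 + 44790)/(1/17359) = 62497*17359 = 1084885423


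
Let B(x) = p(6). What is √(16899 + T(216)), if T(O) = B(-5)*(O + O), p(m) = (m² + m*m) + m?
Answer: √50595 ≈ 224.93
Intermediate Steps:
p(m) = m + 2*m² (p(m) = (m² + m²) + m = 2*m² + m = m + 2*m²)
B(x) = 78 (B(x) = 6*(1 + 2*6) = 6*(1 + 12) = 6*13 = 78)
T(O) = 156*O (T(O) = 78*(O + O) = 78*(2*O) = 156*O)
√(16899 + T(216)) = √(16899 + 156*216) = √(16899 + 33696) = √50595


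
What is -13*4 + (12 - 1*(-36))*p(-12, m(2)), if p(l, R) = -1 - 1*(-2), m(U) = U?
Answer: -4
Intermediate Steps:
p(l, R) = 1 (p(l, R) = -1 + 2 = 1)
-13*4 + (12 - 1*(-36))*p(-12, m(2)) = -13*4 + (12 - 1*(-36))*1 = -52 + (12 + 36)*1 = -52 + 48*1 = -52 + 48 = -4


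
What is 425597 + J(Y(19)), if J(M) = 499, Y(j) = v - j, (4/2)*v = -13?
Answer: 426096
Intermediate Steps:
v = -13/2 (v = (½)*(-13) = -13/2 ≈ -6.5000)
Y(j) = -13/2 - j
425597 + J(Y(19)) = 425597 + 499 = 426096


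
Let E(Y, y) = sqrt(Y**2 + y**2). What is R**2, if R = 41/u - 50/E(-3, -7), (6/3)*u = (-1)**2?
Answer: 196246/29 - 4100*sqrt(58)/29 ≈ 5690.4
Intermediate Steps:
u = 1/2 (u = (1/2)*(-1)**2 = (1/2)*1 = 1/2 ≈ 0.50000)
R = 82 - 25*sqrt(58)/29 (R = 41/(1/2) - 50/sqrt((-3)**2 + (-7)**2) = 41*2 - 50/sqrt(9 + 49) = 82 - 50*sqrt(58)/58 = 82 - 25*sqrt(58)/29 ≈ 75.435)
R**2 = (82 - 25*sqrt(58)/29)**2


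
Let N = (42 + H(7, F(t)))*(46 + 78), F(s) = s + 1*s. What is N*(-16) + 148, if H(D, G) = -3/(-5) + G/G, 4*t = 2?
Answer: -431772/5 ≈ -86354.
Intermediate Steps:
t = ½ (t = (¼)*2 = ½ ≈ 0.50000)
F(s) = 2*s (F(s) = s + s = 2*s)
H(D, G) = 8/5 (H(D, G) = -3*(-⅕) + 1 = ⅗ + 1 = 8/5)
N = 27032/5 (N = (42 + 8/5)*(46 + 78) = (218/5)*124 = 27032/5 ≈ 5406.4)
N*(-16) + 148 = (27032/5)*(-16) + 148 = -432512/5 + 148 = -431772/5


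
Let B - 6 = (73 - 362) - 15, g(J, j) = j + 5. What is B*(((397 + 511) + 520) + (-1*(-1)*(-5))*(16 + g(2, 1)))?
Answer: -392764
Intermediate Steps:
g(J, j) = 5 + j
B = -298 (B = 6 + ((73 - 362) - 15) = 6 + (-289 - 15) = 6 - 304 = -298)
B*(((397 + 511) + 520) + (-1*(-1)*(-5))*(16 + g(2, 1))) = -298*(((397 + 511) + 520) + (-1*(-1)*(-5))*(16 + (5 + 1))) = -298*((908 + 520) + (1*(-5))*(16 + 6)) = -298*(1428 - 5*22) = -298*(1428 - 110) = -298*1318 = -392764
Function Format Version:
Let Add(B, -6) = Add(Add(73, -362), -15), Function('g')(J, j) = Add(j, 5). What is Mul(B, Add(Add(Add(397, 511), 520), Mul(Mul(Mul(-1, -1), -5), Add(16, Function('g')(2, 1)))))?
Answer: -392764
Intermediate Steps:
Function('g')(J, j) = Add(5, j)
B = -298 (B = Add(6, Add(Add(73, -362), -15)) = Add(6, Add(-289, -15)) = Add(6, -304) = -298)
Mul(B, Add(Add(Add(397, 511), 520), Mul(Mul(Mul(-1, -1), -5), Add(16, Function('g')(2, 1))))) = Mul(-298, Add(Add(Add(397, 511), 520), Mul(Mul(Mul(-1, -1), -5), Add(16, Add(5, 1))))) = Mul(-298, Add(Add(908, 520), Mul(Mul(1, -5), Add(16, 6)))) = Mul(-298, Add(1428, Mul(-5, 22))) = Mul(-298, Add(1428, -110)) = Mul(-298, 1318) = -392764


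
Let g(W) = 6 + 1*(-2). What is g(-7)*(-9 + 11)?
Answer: 8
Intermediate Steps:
g(W) = 4 (g(W) = 6 - 2 = 4)
g(-7)*(-9 + 11) = 4*(-9 + 11) = 4*2 = 8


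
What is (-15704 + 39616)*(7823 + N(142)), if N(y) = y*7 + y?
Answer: 214227608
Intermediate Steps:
N(y) = 8*y (N(y) = 7*y + y = 8*y)
(-15704 + 39616)*(7823 + N(142)) = (-15704 + 39616)*(7823 + 8*142) = 23912*(7823 + 1136) = 23912*8959 = 214227608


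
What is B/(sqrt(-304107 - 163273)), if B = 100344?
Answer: -50172*I*sqrt(116845)/116845 ≈ -146.78*I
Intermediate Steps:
B/(sqrt(-304107 - 163273)) = 100344/(sqrt(-304107 - 163273)) = 100344/(sqrt(-467380)) = 100344/((2*I*sqrt(116845))) = 100344*(-I*sqrt(116845)/233690) = -50172*I*sqrt(116845)/116845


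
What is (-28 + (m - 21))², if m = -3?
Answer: 2704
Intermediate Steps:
(-28 + (m - 21))² = (-28 + (-3 - 21))² = (-28 - 24)² = (-52)² = 2704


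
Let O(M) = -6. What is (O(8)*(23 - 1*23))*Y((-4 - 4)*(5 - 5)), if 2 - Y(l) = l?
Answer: 0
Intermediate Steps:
Y(l) = 2 - l
(O(8)*(23 - 1*23))*Y((-4 - 4)*(5 - 5)) = (-6*(23 - 1*23))*(2 - (-4 - 4)*(5 - 5)) = (-6*(23 - 23))*(2 - (-8)*0) = (-6*0)*(2 - 1*0) = 0*(2 + 0) = 0*2 = 0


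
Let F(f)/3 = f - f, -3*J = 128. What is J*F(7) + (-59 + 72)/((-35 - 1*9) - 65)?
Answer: -13/109 ≈ -0.11927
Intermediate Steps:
J = -128/3 (J = -⅓*128 = -128/3 ≈ -42.667)
F(f) = 0 (F(f) = 3*(f - f) = 3*0 = 0)
J*F(7) + (-59 + 72)/((-35 - 1*9) - 65) = -128/3*0 + (-59 + 72)/((-35 - 1*9) - 65) = 0 + 13/((-35 - 9) - 65) = 0 + 13/(-44 - 65) = 0 + 13/(-109) = 0 + 13*(-1/109) = 0 - 13/109 = -13/109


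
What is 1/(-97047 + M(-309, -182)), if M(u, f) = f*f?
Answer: -1/63923 ≈ -1.5644e-5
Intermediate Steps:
M(u, f) = f²
1/(-97047 + M(-309, -182)) = 1/(-97047 + (-182)²) = 1/(-97047 + 33124) = 1/(-63923) = -1/63923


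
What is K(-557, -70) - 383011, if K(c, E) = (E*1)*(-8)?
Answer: -382451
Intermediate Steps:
K(c, E) = -8*E (K(c, E) = E*(-8) = -8*E)
K(-557, -70) - 383011 = -8*(-70) - 383011 = 560 - 383011 = -382451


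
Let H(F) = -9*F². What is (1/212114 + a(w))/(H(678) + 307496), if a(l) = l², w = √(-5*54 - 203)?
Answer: 100329921/812324501240 ≈ 0.00012351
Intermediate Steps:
w = I*√473 (w = √(-270 - 203) = √(-473) = I*√473 ≈ 21.749*I)
(1/212114 + a(w))/(H(678) + 307496) = (1/212114 + (I*√473)²)/(-9*678² + 307496) = (1/212114 - 473)/(-9*459684 + 307496) = -100329921/(212114*(-4137156 + 307496)) = -100329921/212114/(-3829660) = -100329921/212114*(-1/3829660) = 100329921/812324501240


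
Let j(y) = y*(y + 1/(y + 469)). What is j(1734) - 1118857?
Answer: 4159043231/2203 ≈ 1.8879e+6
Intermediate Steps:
j(y) = y*(y + 1/(469 + y))
j(1734) - 1118857 = 1734*(1 + 1734² + 469*1734)/(469 + 1734) - 1118857 = 1734*(1 + 3006756 + 813246)/2203 - 1118857 = 1734*(1/2203)*3820003 - 1118857 = 6623885202/2203 - 1118857 = 4159043231/2203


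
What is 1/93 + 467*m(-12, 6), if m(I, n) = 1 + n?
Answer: 304018/93 ≈ 3269.0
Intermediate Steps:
1/93 + 467*m(-12, 6) = 1/93 + 467*(1 + 6) = 1/93 + 467*7 = 1/93 + 3269 = 304018/93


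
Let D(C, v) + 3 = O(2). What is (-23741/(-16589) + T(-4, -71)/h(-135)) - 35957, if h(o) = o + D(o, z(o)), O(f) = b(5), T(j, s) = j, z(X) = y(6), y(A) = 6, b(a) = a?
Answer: -79330035600/2206337 ≈ -35956.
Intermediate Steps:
z(X) = 6
O(f) = 5
D(C, v) = 2 (D(C, v) = -3 + 5 = 2)
h(o) = 2 + o (h(o) = o + 2 = 2 + o)
(-23741/(-16589) + T(-4, -71)/h(-135)) - 35957 = (-23741/(-16589) - 4/(2 - 135)) - 35957 = (-23741*(-1/16589) - 4/(-133)) - 35957 = (23741/16589 - 4*(-1/133)) - 35957 = (23741/16589 + 4/133) - 35957 = 3223909/2206337 - 35957 = -79330035600/2206337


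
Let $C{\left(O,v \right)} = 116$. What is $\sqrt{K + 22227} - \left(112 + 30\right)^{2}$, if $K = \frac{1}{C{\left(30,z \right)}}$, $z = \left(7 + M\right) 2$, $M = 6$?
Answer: $-20164 + \frac{\sqrt{74771657}}{58} \approx -20015.0$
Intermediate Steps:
$z = 26$ ($z = \left(7 + 6\right) 2 = 13 \cdot 2 = 26$)
$K = \frac{1}{116} \approx 0.0086207$
$\sqrt{K + 22227} - \left(112 + 30\right)^{2} = \sqrt{\frac{1}{116} + 22227} - \left(112 + 30\right)^{2} = \sqrt{\frac{2578333}{116}} - 142^{2} = \frac{\sqrt{74771657}}{58} - 20164 = -20164 + \frac{\sqrt{74771657}}{58}$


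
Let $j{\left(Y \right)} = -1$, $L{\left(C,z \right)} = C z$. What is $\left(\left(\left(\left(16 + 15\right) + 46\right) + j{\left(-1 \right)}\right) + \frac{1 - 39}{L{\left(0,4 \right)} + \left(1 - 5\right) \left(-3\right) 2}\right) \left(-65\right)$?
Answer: $- \frac{58045}{12} \approx -4837.1$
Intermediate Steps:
$\left(\left(\left(\left(16 + 15\right) + 46\right) + j{\left(-1 \right)}\right) + \frac{1 - 39}{L{\left(0,4 \right)} + \left(1 - 5\right) \left(-3\right) 2}\right) \left(-65\right) = \left(\left(\left(\left(16 + 15\right) + 46\right) - 1\right) + \frac{1 - 39}{0 \cdot 4 + \left(1 - 5\right) \left(-3\right) 2}\right) \left(-65\right) = \left(\left(\left(31 + 46\right) - 1\right) - \frac{38}{0 + \left(1 - 5\right) \left(-3\right) 2}\right) \left(-65\right) = \left(\left(77 - 1\right) - \frac{38}{0 + \left(-4\right) \left(-3\right) 2}\right) \left(-65\right) = \left(76 - \frac{38}{0 + 12 \cdot 2}\right) \left(-65\right) = \left(76 - \frac{38}{0 + 24}\right) \left(-65\right) = \left(76 - \frac{38}{24}\right) \left(-65\right) = \left(76 - \frac{19}{12}\right) \left(-65\right) = \frac{893}{12} \left(-65\right) = - \frac{58045}{12}$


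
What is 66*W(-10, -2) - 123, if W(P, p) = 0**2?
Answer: -123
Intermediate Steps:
W(P, p) = 0
66*W(-10, -2) - 123 = 66*0 - 123 = 0 - 123 = -123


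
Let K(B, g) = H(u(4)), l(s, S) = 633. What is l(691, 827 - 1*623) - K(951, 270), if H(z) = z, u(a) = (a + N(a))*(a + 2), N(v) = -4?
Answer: 633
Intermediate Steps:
u(a) = (-4 + a)*(2 + a) (u(a) = (a - 4)*(a + 2) = (-4 + a)*(2 + a))
K(B, g) = 0 (K(B, g) = -8 + 4² - 2*4 = -8 + 16 - 8 = 0)
l(691, 827 - 1*623) - K(951, 270) = 633 - 1*0 = 633 + 0 = 633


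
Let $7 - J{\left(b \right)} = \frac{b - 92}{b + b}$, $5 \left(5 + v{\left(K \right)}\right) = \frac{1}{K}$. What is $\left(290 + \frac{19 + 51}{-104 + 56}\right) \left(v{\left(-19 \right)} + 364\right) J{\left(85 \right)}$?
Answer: $\frac{24797871}{34} \approx 7.2935 \cdot 10^{5}$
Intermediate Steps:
$v{\left(K \right)} = -5 + \frac{1}{5 K}$
$J{\left(b \right)} = 7 - \frac{-92 + b}{2 b}$ ($J{\left(b \right)} = 7 - \frac{b - 92}{b + b} = 7 - \frac{-92 + b}{2 b}$)
$\left(290 + \frac{19 + 51}{-104 + 56}\right) \left(v{\left(-19 \right)} + 364\right) J{\left(85 \right)} = \left(290 + \frac{19 + 51}{-104 + 56}\right) \left(\left(-5 + \frac{1}{5 \left(-19\right)}\right) + 364\right) \left(\frac{13}{2} + \frac{46}{85}\right) = \left(290 + \frac{70}{-48}\right) \left(\left(-5 + \frac{1}{5} \left(- \frac{1}{19}\right)\right) + 364\right) \left(\frac{13}{2} + 46 \cdot \frac{1}{85}\right) = \left(290 + 70 \left(- \frac{1}{48}\right)\right) \left(\left(-5 - \frac{1}{95}\right) + 364\right) \left(\frac{13}{2} + \frac{46}{85}\right) = \left(290 - \frac{35}{24}\right) \left(- \frac{476}{95} + 364\right) \frac{1197}{170} = \frac{6925}{24} \cdot \frac{34104}{95} \cdot \frac{1197}{170} = \frac{1968085}{19} \cdot \frac{1197}{170} = \frac{24797871}{34}$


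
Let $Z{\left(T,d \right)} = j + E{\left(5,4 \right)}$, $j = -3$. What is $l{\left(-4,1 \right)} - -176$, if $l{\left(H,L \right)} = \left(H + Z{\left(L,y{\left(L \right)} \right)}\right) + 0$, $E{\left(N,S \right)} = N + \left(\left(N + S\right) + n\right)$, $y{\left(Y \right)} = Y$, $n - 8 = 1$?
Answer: $192$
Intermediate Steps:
$n = 9$ ($n = 8 + 1 = 9$)
$E{\left(N,S \right)} = 9 + S + 2 N$ ($E{\left(N,S \right)} = N + \left(\left(N + S\right) + 9\right) = N + \left(9 + N + S\right) = 9 + S + 2 N$)
$Z{\left(T,d \right)} = 20$ ($Z{\left(T,d \right)} = -3 + \left(9 + 4 + 2 \cdot 5\right) = -3 + \left(9 + 4 + 10\right) = -3 + 23 = 20$)
$l{\left(H,L \right)} = 20 + H$ ($l{\left(H,L \right)} = \left(H + 20\right) + 0 = \left(20 + H\right) + 0 = 20 + H$)
$l{\left(-4,1 \right)} - -176 = \left(20 - 4\right) - -176 = 16 + 176 = 192$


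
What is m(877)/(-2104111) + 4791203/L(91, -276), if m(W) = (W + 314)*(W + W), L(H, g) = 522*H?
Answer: 9981990592505/99949480722 ≈ 99.870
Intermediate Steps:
m(W) = 2*W*(314 + W) (m(W) = (314 + W)*(2*W) = 2*W*(314 + W))
m(877)/(-2104111) + 4791203/L(91, -276) = (2*877*(314 + 877))/(-2104111) + 4791203/((522*91)) = (2*877*1191)*(-1/2104111) + 4791203/47502 = 2089014*(-1/2104111) + 4791203*(1/47502) = -2089014/2104111 + 4791203/47502 = 9981990592505/99949480722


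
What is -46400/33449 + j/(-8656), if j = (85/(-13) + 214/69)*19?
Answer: -27562330979/19977883536 ≈ -1.3796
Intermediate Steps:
j = -58577/897 (j = (85*(-1/13) + 214*(1/69))*19 = (-85/13 + 214/69)*19 = -3083/897*19 = -58577/897 ≈ -65.303)
-46400/33449 + j/(-8656) = -46400/33449 - 58577/897/(-8656) = -46400*1/33449 - 58577/897*(-1/8656) = -46400/33449 + 58577/7764432 = -27562330979/19977883536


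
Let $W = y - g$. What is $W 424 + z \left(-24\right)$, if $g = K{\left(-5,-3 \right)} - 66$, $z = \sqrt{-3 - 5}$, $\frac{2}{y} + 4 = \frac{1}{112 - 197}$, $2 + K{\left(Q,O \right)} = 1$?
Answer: $\frac{9615048}{341} - 48 i \sqrt{2} \approx 28197.0 - 67.882 i$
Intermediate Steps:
$K{\left(Q,O \right)} = -1$ ($K{\left(Q,O \right)} = -2 + 1 = -1$)
$y = - \frac{170}{341}$ ($y = \frac{2}{-4 + \frac{1}{112 - 197}} = \frac{2}{-4 + \frac{1}{-85}} = \frac{2}{-4 - \frac{1}{85}} = \frac{2}{- \frac{341}{85}} = 2 \left(- \frac{85}{341}\right) = - \frac{170}{341} \approx -0.49853$)
$z = 2 i \sqrt{2}$ ($z = \sqrt{-8} = 2 i \sqrt{2} \approx 2.8284 i$)
$g = -67$ ($g = -1 - 66 = -67$)
$W = \frac{22677}{341}$ ($W = - \frac{170}{341} - -67 = - \frac{170}{341} + 67 = \frac{22677}{341} \approx 66.501$)
$W 424 + z \left(-24\right) = \frac{22677}{341} \cdot 424 + 2 i \sqrt{2} \left(-24\right) = \frac{9615048}{341} - 48 i \sqrt{2}$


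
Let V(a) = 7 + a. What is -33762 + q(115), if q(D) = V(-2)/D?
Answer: -776525/23 ≈ -33762.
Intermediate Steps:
q(D) = 5/D (q(D) = (7 - 2)/D = 5/D)
-33762 + q(115) = -33762 + 5/115 = -33762 + 5*(1/115) = -33762 + 1/23 = -776525/23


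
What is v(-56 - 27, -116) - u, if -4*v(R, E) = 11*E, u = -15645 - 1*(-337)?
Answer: 15627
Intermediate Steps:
u = -15308 (u = -15645 + 337 = -15308)
v(R, E) = -11*E/4
v(-56 - 27, -116) - u = -11/4*(-116) - 1*(-15308) = 319 + 15308 = 15627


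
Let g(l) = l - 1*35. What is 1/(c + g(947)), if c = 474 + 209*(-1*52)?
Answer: -1/9482 ≈ -0.00010546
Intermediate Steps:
g(l) = -35 + l (g(l) = l - 35 = -35 + l)
c = -10394 (c = 474 + 209*(-52) = 474 - 10868 = -10394)
1/(c + g(947)) = 1/(-10394 + (-35 + 947)) = 1/(-10394 + 912) = 1/(-9482) = -1/9482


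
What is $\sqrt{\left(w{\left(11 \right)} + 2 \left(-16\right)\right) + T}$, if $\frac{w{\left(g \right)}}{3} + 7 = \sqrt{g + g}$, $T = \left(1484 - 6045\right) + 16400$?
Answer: $\sqrt{11786 + 3 \sqrt{22}} \approx 108.63$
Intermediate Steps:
$T = 11839$ ($T = -4561 + 16400 = 11839$)
$w{\left(g \right)} = -21 + 3 \sqrt{2} \sqrt{g}$ ($w{\left(g \right)} = -21 + 3 \sqrt{g + g} = -21 + 3 \sqrt{2 g} = -21 + 3 \sqrt{2} \sqrt{g}$)
$\sqrt{\left(w{\left(11 \right)} + 2 \left(-16\right)\right) + T} = \sqrt{\left(\left(-21 + 3 \sqrt{2} \sqrt{11}\right) + 2 \left(-16\right)\right) + 11839} = \sqrt{\left(\left(-21 + 3 \sqrt{22}\right) - 32\right) + 11839} = \sqrt{\left(-53 + 3 \sqrt{22}\right) + 11839} = \sqrt{11786 + 3 \sqrt{22}}$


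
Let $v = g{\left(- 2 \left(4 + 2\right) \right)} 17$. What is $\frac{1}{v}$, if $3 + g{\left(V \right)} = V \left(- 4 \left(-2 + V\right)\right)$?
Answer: $- \frac{1}{11475} \approx -8.7146 \cdot 10^{-5}$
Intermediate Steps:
$g{\left(V \right)} = -3 + V \left(8 - 4 V\right)$ ($g{\left(V \right)} = -3 + V \left(- 4 \left(-2 + V\right)\right) = -3 + V \left(8 - 4 V\right)$)
$v = -11475$ ($v = \left(-3 - 4 \left(- 2 \left(4 + 2\right)\right)^{2} + 8 \left(- 2 \left(4 + 2\right)\right)\right) 17 = \left(-3 - 4 \left(\left(-2\right) 6\right)^{2} + 8 \left(\left(-2\right) 6\right)\right) 17 = \left(-3 - 4 \left(-12\right)^{2} + 8 \left(-12\right)\right) 17 = \left(-3 - 576 - 96\right) 17 = \left(-675\right) 17 = -11475$)
$\frac{1}{v} = \frac{1}{-11475} = - \frac{1}{11475}$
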